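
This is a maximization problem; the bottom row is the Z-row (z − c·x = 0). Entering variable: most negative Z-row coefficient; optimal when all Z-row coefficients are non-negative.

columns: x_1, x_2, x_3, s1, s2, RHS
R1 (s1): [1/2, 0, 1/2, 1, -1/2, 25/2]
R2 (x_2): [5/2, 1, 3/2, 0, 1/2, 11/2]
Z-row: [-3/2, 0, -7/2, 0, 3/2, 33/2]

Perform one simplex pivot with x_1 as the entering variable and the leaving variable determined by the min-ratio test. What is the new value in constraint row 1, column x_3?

1/5

Ratio test on column x_1 — row 1: (25/2)/(1/2) = 25; row 2: (11/2)/(5/2) = 11/5. Minimum is 11/5 at row 2 (x_2 leaves); pivot element 5/2.
Divide row 2 by 5/2; eliminate column x_1 from the other rows.
Row 1 update in column x_3: 1/2 − (1/2)·(3/5) = 1/5.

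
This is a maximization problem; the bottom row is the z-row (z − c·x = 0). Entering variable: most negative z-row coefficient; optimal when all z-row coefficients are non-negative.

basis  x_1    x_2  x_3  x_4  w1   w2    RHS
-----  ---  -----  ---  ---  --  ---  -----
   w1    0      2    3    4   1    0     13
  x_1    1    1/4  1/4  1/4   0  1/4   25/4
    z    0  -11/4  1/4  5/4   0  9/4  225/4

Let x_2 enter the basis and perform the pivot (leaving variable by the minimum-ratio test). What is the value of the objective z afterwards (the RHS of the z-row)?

593/8

Ratio test on column x_2 — row 1: 13/2 = 13/2; row 2: (25/4)/(1/4) = 25. Minimum is 13/2 at row 1 (w1 leaves); pivot element 2.
Pivot on row 1; the z-row RHS becomes 225/4 − (-11/4)·(13/2) = 593/8.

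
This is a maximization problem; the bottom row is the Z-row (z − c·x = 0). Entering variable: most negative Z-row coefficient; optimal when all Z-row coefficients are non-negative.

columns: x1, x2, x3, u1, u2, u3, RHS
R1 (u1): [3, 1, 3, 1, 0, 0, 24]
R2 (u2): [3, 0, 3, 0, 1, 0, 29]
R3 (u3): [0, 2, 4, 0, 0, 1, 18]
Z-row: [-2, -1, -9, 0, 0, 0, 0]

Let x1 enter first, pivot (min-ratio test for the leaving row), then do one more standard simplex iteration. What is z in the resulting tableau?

Ratio test on column x1 — row 1: 24/3 = 8; row 2: 29/3 = 29/3; row 3: entry 0 ≤ 0. Minimum is 8 at row 1 (u1 leaves); pivot element 3.
Pivot on row 1; the Z-row RHS becomes 0 − (-2)·8 = 16.
Next entering variable (most negative Z-row entry -7): x3.
Ratio test on column x3 — row 1: 8/1 = 8; row 2: entry 0 ≤ 0; row 3: 18/4 = 9/2. Minimum is 9/2 at row 3 (u3 leaves); pivot element 4.
After the second pivot the Z-row RHS is 16 − (-7)·(9/2) = 95/2.

95/2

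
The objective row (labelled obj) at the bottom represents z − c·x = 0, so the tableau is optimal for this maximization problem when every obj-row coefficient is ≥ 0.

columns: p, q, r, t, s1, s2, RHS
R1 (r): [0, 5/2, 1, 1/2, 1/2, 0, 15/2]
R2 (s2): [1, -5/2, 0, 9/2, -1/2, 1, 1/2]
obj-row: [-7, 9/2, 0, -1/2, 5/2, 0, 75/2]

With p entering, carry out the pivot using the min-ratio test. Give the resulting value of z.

Ratio test on column p — row 1: entry 0 ≤ 0; row 2: (1/2)/1 = 1/2. Minimum is 1/2 at row 2 (s2 leaves); pivot element 1.
Pivot on row 2; the obj-row RHS becomes 75/2 − (-7)·(1/2) = 41.

41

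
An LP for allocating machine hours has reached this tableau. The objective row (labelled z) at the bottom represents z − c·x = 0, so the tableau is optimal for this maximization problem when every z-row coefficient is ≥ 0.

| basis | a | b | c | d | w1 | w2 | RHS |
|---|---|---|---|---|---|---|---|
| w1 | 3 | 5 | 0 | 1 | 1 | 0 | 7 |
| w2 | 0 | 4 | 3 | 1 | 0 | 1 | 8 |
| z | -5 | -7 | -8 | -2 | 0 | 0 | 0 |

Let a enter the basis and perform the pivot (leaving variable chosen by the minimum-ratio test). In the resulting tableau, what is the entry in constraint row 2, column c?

Ratio test on column a — row 1: 7/3 = 7/3; row 2: entry 0 ≤ 0. Minimum is 7/3 at row 1 (w1 leaves); pivot element 3.
Divide row 1 by 3; eliminate column a from the other rows.
Row 2 update in column c: 3 − 0·0 = 3.

3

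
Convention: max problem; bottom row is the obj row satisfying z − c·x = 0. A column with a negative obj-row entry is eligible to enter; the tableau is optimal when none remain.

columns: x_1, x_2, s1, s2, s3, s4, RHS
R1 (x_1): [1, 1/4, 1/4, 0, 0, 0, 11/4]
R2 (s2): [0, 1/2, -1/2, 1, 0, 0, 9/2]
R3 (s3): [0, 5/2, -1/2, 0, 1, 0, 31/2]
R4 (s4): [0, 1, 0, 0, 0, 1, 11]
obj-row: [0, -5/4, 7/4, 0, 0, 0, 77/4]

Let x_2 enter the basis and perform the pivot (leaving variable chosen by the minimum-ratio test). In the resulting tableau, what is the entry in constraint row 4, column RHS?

24/5

Ratio test on column x_2 — row 1: (11/4)/(1/4) = 11; row 2: (9/2)/(1/2) = 9; row 3: (31/2)/(5/2) = 31/5; row 4: 11/1 = 11. Minimum is 31/5 at row 3 (s3 leaves); pivot element 5/2.
Divide row 3 by 5/2; eliminate column x_2 from the other rows.
Row 4 update in column RHS: 11 − 1·(31/5) = 24/5.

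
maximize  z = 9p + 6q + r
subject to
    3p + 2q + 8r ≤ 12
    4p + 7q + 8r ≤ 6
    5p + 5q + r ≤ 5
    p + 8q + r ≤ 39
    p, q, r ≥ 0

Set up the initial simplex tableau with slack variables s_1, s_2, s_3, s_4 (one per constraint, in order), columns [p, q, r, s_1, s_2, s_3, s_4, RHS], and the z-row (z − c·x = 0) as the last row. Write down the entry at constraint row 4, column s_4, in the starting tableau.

Slack s_4 belongs to constraint 4; its column is the unit vector e_4, so the entry in row 4 is 1.

1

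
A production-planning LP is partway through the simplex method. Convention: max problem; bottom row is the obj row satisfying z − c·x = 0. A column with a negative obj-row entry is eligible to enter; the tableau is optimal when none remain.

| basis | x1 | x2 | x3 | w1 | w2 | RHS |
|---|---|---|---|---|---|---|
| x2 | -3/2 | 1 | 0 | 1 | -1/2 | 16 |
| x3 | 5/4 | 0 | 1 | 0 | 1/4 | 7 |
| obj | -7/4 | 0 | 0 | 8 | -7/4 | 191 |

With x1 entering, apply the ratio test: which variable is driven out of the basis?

Column x1 entries and ratios — x2: -3/2 ≤ 0, skip; x3: 7/(5/4) = 28/5.
Smallest ratio is 28/5 in the row of x3, so x3 leaves.

x3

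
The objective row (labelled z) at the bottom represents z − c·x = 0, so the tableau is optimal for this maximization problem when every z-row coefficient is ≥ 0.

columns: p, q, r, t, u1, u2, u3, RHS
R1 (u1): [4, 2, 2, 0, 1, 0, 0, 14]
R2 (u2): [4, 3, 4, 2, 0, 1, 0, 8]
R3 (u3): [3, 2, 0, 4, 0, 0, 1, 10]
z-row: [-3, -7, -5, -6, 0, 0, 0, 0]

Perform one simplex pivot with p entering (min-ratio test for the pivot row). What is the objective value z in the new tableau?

6

Ratio test on column p — row 1: 14/4 = 7/2; row 2: 8/4 = 2; row 3: 10/3 = 10/3. Minimum is 2 at row 2 (u2 leaves); pivot element 4.
Pivot on row 2; the z-row RHS becomes 0 − (-3)·2 = 6.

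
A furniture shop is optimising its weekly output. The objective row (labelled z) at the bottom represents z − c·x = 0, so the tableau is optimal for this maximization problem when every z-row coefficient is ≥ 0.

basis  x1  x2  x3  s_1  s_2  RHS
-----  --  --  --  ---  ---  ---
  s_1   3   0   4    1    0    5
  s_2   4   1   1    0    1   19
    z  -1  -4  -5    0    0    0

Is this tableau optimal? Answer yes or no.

The z-row has a negative entry -5 in column x3, so it is not optimal.

no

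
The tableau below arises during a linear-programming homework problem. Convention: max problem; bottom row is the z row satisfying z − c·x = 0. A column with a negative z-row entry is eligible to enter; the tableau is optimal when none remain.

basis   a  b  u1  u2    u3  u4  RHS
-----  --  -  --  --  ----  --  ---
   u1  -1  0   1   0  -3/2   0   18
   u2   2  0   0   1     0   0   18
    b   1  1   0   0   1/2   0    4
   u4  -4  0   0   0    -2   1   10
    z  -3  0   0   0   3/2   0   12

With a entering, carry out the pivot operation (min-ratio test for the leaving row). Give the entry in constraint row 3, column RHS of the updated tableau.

4

Ratio test on column a — row 1: entry -1 ≤ 0; row 2: 18/2 = 9; row 3: 4/1 = 4; row 4: entry -4 ≤ 0. Minimum is 4 at row 3 (b leaves); pivot element 1.
Divide row 3 by 1; eliminate column a from the other rows.
In the new row 3, the RHS entry is the old entry divided by the pivot: 4/1 = 4.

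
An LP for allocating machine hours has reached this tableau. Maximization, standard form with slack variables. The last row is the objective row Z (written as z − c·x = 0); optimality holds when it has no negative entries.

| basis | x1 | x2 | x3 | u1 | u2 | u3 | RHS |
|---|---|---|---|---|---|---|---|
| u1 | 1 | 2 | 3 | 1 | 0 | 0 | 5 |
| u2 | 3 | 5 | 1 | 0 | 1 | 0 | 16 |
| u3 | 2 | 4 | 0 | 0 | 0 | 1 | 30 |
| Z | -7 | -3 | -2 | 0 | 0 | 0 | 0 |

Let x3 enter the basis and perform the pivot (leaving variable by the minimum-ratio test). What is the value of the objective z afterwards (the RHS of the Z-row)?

Ratio test on column x3 — row 1: 5/3 = 5/3; row 2: 16/1 = 16; row 3: entry 0 ≤ 0. Minimum is 5/3 at row 1 (u1 leaves); pivot element 3.
Pivot on row 1; the Z-row RHS becomes 0 − (-2)·(5/3) = 10/3.

10/3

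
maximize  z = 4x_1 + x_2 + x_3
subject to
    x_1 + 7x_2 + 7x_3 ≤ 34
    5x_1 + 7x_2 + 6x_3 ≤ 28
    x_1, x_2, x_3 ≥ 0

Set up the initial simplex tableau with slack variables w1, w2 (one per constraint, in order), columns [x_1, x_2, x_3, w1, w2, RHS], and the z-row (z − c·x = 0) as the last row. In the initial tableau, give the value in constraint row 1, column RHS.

The RHS of constraint 1 is b_1 = 34.

34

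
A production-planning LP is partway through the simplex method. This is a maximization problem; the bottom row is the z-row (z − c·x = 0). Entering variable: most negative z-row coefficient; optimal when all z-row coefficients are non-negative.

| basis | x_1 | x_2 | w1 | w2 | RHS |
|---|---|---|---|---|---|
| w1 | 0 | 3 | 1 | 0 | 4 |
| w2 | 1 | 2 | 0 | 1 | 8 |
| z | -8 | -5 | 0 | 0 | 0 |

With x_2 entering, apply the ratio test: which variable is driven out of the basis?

Column x_2 entries and ratios — w1: 4/3 = 4/3; w2: 8/2 = 4.
Smallest ratio is 4/3 in the row of w1, so w1 leaves.

w1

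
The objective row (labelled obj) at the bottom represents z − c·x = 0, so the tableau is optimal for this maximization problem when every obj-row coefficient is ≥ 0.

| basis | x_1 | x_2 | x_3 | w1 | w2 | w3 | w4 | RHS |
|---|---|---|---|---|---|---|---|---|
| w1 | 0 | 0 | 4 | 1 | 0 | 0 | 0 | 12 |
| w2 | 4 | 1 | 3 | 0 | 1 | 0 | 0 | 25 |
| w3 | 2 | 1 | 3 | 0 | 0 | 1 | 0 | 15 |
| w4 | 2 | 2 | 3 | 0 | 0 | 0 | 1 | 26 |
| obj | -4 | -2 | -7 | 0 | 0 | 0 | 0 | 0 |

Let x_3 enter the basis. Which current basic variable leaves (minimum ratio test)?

w1

Column x_3 entries and ratios — w1: 12/4 = 3; w2: 25/3 = 25/3; w3: 15/3 = 5; w4: 26/3 = 26/3.
Smallest ratio is 3 in the row of w1, so w1 leaves.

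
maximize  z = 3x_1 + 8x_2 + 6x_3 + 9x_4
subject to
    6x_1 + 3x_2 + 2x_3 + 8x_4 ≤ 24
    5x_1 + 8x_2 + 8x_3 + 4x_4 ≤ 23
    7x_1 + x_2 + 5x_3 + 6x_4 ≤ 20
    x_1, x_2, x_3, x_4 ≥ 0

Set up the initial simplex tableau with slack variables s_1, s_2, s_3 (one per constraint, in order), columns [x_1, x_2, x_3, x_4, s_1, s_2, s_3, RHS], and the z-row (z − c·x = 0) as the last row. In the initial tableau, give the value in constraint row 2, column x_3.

Constraint 2 has coefficient 8 on x_3.

8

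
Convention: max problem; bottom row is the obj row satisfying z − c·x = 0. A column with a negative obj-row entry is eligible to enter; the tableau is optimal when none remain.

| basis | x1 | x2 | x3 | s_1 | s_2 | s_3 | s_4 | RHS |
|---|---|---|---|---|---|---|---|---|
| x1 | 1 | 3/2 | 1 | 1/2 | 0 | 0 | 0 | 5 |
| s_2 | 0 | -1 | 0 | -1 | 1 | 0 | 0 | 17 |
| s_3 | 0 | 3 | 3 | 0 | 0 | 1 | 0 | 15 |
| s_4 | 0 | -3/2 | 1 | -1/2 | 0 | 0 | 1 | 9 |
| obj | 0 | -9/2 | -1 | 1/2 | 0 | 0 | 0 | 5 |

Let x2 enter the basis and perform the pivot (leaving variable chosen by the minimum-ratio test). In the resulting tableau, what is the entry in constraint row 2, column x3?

Ratio test on column x2 — row 1: 5/(3/2) = 10/3; row 2: entry -1 ≤ 0; row 3: 15/3 = 5; row 4: entry -3/2 ≤ 0. Minimum is 10/3 at row 1 (x1 leaves); pivot element 3/2.
Divide row 1 by 3/2; eliminate column x2 from the other rows.
Row 2 update in column x3: 0 − (-1)·(2/3) = 2/3.

2/3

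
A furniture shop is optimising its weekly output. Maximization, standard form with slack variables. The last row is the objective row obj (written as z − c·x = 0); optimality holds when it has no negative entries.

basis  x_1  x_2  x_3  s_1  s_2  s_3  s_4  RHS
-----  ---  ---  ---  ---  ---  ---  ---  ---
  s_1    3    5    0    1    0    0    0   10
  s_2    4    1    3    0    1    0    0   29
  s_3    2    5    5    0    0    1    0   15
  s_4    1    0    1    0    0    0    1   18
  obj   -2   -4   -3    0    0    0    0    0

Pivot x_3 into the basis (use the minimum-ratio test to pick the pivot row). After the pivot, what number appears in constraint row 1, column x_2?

5

Ratio test on column x_3 — row 1: entry 0 ≤ 0; row 2: 29/3 = 29/3; row 3: 15/5 = 3; row 4: 18/1 = 18. Minimum is 3 at row 3 (s_3 leaves); pivot element 5.
Divide row 3 by 5; eliminate column x_3 from the other rows.
Row 1 update in column x_2: 5 − 0·1 = 5.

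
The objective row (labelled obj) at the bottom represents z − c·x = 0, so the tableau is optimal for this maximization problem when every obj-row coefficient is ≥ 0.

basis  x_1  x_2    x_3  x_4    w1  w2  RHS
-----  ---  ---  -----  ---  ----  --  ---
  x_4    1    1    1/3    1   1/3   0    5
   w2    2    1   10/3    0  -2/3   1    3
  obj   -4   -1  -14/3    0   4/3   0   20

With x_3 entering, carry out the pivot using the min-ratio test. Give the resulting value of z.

121/5

Ratio test on column x_3 — row 1: 5/(1/3) = 15; row 2: 3/(10/3) = 9/10. Minimum is 9/10 at row 2 (w2 leaves); pivot element 10/3.
Pivot on row 2; the obj-row RHS becomes 20 − (-14/3)·(9/10) = 121/5.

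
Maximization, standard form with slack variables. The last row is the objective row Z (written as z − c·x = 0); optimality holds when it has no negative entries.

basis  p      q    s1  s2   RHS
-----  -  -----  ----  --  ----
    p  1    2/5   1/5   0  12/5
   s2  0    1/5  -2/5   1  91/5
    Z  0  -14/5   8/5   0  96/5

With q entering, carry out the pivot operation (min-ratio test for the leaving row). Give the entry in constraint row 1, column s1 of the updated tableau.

Ratio test on column q — row 1: (12/5)/(2/5) = 6; row 2: (91/5)/(1/5) = 91. Minimum is 6 at row 1 (p leaves); pivot element 2/5.
Divide row 1 by 2/5; eliminate column q from the other rows.
In the new row 1, the s1 entry is the old entry divided by the pivot: (1/5)/(2/5) = 1/2.

1/2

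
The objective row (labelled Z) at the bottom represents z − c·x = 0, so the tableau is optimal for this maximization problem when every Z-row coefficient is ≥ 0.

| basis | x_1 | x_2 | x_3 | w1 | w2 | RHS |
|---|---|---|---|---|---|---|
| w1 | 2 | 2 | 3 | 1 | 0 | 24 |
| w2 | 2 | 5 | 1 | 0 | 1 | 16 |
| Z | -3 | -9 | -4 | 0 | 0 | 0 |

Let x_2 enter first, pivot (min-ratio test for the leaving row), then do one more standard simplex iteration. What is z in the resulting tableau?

Ratio test on column x_2 — row 1: 24/2 = 12; row 2: 16/5 = 16/5. Minimum is 16/5 at row 2 (w2 leaves); pivot element 5.
Pivot on row 2; the Z-row RHS becomes 0 − (-9)·(16/5) = 144/5.
Next entering variable (most negative Z-row entry -11/5): x_3.
Ratio test on column x_3 — row 1: (88/5)/(13/5) = 88/13; row 2: (16/5)/(1/5) = 16. Minimum is 88/13 at row 1 (w1 leaves); pivot element 13/5.
After the second pivot the Z-row RHS is 144/5 − (-11/5)·(88/13) = 568/13.

568/13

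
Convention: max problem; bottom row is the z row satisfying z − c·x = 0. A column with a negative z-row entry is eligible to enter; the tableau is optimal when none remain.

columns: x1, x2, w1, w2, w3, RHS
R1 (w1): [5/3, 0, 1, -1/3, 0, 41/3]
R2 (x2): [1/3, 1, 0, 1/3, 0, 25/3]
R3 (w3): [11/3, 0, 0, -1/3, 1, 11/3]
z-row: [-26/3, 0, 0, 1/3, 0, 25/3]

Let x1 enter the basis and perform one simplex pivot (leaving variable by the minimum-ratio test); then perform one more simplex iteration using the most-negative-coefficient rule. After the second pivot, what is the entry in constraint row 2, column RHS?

Ratio test on column x1 — row 1: (41/3)/(5/3) = 41/5; row 2: (25/3)/(1/3) = 25; row 3: (11/3)/(11/3) = 1. Minimum is 1 at row 3 (w3 leaves); pivot element 11/3.
Divide row 3 by 11/3; eliminate column x1 from the other rows.
Second iteration: most negative z-row entry is -5/11 in column w2, so w2 enters.
Ratio test on column w2 — row 1: entry -2/11 ≤ 0; row 2: 8/(4/11) = 22; row 3: entry -1/11 ≤ 0. Minimum is 22 at row 2 (x2 leaves); pivot element 4/11.
Divide row 2 by 4/11; eliminate column w2 from the other rows.
After both pivots, the entry at constraint row 2, column RHS is 22.

22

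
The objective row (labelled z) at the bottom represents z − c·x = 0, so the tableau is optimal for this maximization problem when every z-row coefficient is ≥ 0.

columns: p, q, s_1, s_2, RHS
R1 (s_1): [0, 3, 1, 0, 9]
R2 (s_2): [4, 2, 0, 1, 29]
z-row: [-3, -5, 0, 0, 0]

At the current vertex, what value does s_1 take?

s_1 is basic (row 1); its value is the RHS of that row, 9.

9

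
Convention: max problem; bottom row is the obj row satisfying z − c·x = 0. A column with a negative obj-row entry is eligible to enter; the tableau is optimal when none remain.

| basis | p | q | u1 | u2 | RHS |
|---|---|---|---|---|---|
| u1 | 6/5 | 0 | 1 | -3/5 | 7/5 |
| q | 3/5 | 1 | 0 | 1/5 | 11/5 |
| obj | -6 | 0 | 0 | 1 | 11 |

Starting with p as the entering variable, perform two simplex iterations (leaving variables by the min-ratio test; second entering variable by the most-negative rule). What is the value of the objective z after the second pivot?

Ratio test on column p — row 1: (7/5)/(6/5) = 7/6; row 2: (11/5)/(3/5) = 11/3. Minimum is 7/6 at row 1 (u1 leaves); pivot element 6/5.
Pivot on row 1; the obj-row RHS becomes 11 − (-6)·(7/6) = 18.
Next entering variable (most negative obj-row entry -2): u2.
Ratio test on column u2 — row 1: entry -1/2 ≤ 0; row 2: (3/2)/(1/2) = 3. Minimum is 3 at row 2 (q leaves); pivot element 1/2.
After the second pivot the obj-row RHS is 18 − (-2)·3 = 24.

24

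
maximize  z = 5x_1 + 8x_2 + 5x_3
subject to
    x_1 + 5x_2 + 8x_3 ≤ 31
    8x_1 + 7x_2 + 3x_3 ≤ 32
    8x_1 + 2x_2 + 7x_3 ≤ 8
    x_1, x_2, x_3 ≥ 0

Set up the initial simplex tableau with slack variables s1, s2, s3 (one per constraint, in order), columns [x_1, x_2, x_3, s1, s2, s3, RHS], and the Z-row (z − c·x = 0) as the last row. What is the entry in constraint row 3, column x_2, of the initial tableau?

Constraint 3 has coefficient 2 on x_2.

2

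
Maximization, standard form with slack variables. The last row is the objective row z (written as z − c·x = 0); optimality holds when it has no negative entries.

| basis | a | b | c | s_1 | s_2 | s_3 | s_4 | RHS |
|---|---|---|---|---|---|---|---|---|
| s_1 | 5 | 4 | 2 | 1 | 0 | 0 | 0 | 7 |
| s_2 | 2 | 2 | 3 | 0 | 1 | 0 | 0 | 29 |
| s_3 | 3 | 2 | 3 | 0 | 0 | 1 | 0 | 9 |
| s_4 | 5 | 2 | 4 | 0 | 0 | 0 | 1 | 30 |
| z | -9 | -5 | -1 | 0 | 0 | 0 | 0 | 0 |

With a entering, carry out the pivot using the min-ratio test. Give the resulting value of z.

63/5

Ratio test on column a — row 1: 7/5 = 7/5; row 2: 29/2 = 29/2; row 3: 9/3 = 3; row 4: 30/5 = 6. Minimum is 7/5 at row 1 (s_1 leaves); pivot element 5.
Pivot on row 1; the z-row RHS becomes 0 − (-9)·(7/5) = 63/5.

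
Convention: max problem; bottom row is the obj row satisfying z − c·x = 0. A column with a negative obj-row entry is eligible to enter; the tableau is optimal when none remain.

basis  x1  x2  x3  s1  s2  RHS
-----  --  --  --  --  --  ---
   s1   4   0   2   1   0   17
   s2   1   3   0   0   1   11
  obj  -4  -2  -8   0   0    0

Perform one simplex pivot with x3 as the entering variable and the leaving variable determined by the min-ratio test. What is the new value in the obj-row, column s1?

4

Ratio test on column x3 — row 1: 17/2 = 17/2; row 2: entry 0 ≤ 0. Minimum is 17/2 at row 1 (s1 leaves); pivot element 2.
Divide row 1 by 2; eliminate column x3 from the other rows.
obj-row update in column s1: 0 − (-8)·(1/2) = 4.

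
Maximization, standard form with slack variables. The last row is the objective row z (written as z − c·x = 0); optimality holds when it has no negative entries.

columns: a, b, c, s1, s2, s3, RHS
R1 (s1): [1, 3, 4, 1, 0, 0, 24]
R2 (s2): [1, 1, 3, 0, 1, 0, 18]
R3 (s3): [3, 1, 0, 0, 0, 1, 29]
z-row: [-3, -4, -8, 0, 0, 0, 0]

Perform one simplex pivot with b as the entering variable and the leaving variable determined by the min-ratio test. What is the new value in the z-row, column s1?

4/3

Ratio test on column b — row 1: 24/3 = 8; row 2: 18/1 = 18; row 3: 29/1 = 29. Minimum is 8 at row 1 (s1 leaves); pivot element 3.
Divide row 1 by 3; eliminate column b from the other rows.
z-row update in column s1: 0 − (-4)·(1/3) = 4/3.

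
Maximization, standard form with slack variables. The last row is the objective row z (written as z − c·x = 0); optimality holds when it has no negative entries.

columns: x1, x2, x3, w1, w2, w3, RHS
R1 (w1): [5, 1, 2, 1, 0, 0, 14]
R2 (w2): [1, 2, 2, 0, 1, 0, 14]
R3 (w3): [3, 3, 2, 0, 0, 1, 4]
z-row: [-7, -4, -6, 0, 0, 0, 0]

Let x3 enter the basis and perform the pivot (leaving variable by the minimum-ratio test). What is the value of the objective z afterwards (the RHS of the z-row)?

12

Ratio test on column x3 — row 1: 14/2 = 7; row 2: 14/2 = 7; row 3: 4/2 = 2. Minimum is 2 at row 3 (w3 leaves); pivot element 2.
Pivot on row 3; the z-row RHS becomes 0 − (-6)·2 = 12.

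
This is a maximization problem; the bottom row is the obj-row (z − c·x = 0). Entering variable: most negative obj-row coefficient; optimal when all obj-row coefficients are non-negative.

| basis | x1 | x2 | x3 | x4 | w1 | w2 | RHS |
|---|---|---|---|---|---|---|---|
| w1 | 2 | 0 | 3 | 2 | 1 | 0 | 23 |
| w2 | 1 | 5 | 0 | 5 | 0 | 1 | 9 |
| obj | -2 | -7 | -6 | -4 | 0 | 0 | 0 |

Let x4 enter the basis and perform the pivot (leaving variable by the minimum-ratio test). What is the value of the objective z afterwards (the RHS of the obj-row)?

36/5

Ratio test on column x4 — row 1: 23/2 = 23/2; row 2: 9/5 = 9/5. Minimum is 9/5 at row 2 (w2 leaves); pivot element 5.
Pivot on row 2; the obj-row RHS becomes 0 − (-4)·(9/5) = 36/5.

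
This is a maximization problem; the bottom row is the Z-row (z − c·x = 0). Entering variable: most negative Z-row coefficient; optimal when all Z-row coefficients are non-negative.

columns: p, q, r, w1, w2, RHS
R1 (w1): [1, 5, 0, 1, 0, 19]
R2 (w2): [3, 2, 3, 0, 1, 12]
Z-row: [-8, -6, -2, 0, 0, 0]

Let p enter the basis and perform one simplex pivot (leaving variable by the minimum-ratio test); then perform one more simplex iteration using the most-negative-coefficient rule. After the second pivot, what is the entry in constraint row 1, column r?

-3/13

Ratio test on column p — row 1: 19/1 = 19; row 2: 12/3 = 4. Minimum is 4 at row 2 (w2 leaves); pivot element 3.
Divide row 2 by 3; eliminate column p from the other rows.
Second iteration: most negative Z-row entry is -2/3 in column q, so q enters.
Ratio test on column q — row 1: 15/(13/3) = 45/13; row 2: 4/(2/3) = 6. Minimum is 45/13 at row 1 (w1 leaves); pivot element 13/3.
Divide row 1 by 13/3; eliminate column q from the other rows.
After both pivots, the entry at constraint row 1, column r is -3/13.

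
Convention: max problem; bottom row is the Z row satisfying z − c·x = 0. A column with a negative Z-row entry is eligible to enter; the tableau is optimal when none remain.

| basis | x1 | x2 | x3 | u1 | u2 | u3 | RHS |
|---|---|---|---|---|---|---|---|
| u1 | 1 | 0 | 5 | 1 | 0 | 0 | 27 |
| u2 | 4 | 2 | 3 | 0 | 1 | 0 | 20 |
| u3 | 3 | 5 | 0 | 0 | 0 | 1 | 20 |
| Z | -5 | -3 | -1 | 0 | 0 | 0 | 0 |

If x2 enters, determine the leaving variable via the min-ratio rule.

Column x2 entries and ratios — u1: 0 ≤ 0, skip; u2: 20/2 = 10; u3: 20/5 = 4.
Smallest ratio is 4 in the row of u3, so u3 leaves.

u3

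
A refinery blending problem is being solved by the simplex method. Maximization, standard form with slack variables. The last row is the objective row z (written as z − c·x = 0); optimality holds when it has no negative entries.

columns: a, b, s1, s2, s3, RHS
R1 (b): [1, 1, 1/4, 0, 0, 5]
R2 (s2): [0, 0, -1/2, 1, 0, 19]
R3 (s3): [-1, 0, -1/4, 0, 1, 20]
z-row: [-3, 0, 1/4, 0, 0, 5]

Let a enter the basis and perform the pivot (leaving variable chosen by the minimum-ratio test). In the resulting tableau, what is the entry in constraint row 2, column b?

Ratio test on column a — row 1: 5/1 = 5; row 2: entry 0 ≤ 0; row 3: entry -1 ≤ 0. Minimum is 5 at row 1 (b leaves); pivot element 1.
Divide row 1 by 1; eliminate column a from the other rows.
Row 2 update in column b: 0 − 0·1 = 0.

0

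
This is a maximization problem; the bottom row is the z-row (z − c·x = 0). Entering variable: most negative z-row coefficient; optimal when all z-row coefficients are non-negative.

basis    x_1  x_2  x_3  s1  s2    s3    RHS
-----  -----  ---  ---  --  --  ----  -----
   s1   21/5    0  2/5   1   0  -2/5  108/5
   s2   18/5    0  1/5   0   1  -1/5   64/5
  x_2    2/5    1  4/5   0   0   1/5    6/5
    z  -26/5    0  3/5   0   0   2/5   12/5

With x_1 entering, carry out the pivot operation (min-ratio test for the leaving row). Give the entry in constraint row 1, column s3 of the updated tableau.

Ratio test on column x_1 — row 1: (108/5)/(21/5) = 36/7; row 2: (64/5)/(18/5) = 32/9; row 3: (6/5)/(2/5) = 3. Minimum is 3 at row 3 (x_2 leaves); pivot element 2/5.
Divide row 3 by 2/5; eliminate column x_1 from the other rows.
Row 1 update in column s3: -2/5 − (21/5)·(1/2) = -5/2.

-5/2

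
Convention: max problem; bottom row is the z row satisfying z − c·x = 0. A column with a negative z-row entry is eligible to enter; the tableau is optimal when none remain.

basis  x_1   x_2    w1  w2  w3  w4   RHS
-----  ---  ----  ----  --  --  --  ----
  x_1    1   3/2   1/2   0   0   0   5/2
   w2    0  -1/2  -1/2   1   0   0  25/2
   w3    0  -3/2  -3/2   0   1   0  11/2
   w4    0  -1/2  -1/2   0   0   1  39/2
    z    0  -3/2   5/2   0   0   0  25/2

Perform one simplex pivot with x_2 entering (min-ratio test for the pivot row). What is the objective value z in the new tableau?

Ratio test on column x_2 — row 1: (5/2)/(3/2) = 5/3; row 2: entry -1/2 ≤ 0; row 3: entry -3/2 ≤ 0; row 4: entry -1/2 ≤ 0. Minimum is 5/3 at row 1 (x_1 leaves); pivot element 3/2.
Pivot on row 1; the z-row RHS becomes 25/2 − (-3/2)·(5/3) = 15.

15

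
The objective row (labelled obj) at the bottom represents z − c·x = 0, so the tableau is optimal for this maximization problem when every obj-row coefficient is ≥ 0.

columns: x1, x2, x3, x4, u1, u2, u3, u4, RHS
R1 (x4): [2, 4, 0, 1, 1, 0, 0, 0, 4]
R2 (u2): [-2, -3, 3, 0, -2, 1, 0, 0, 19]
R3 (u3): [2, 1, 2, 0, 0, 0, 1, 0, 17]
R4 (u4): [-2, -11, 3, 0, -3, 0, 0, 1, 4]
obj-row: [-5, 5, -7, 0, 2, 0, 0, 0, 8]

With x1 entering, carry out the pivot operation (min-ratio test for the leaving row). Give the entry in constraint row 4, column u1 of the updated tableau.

Ratio test on column x1 — row 1: 4/2 = 2; row 2: entry -2 ≤ 0; row 3: 17/2 = 17/2; row 4: entry -2 ≤ 0. Minimum is 2 at row 1 (x4 leaves); pivot element 2.
Divide row 1 by 2; eliminate column x1 from the other rows.
Row 4 update in column u1: -3 − (-2)·(1/2) = -2.

-2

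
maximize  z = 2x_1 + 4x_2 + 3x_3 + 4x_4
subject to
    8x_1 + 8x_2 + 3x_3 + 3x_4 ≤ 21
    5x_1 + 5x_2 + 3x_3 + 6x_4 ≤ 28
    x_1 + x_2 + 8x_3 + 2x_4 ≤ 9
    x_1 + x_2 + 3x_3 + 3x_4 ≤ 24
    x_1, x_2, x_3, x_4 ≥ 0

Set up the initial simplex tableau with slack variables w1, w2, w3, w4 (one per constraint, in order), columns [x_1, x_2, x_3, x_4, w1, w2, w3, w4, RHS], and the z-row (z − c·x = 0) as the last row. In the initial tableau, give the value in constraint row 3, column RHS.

The RHS of constraint 3 is b_3 = 9.

9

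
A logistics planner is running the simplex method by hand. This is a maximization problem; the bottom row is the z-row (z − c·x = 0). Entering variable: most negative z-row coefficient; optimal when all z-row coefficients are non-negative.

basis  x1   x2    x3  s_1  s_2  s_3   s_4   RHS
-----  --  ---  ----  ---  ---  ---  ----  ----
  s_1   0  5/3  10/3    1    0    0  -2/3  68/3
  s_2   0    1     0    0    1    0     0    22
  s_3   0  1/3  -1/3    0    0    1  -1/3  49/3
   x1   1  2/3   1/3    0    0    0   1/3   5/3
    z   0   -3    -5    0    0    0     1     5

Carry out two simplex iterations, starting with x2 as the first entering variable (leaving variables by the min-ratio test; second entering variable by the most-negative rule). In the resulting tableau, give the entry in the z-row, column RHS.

30

Ratio test on column x2 — row 1: (68/3)/(5/3) = 68/5; row 2: 22/1 = 22; row 3: (49/3)/(1/3) = 49; row 4: (5/3)/(2/3) = 5/2. Minimum is 5/2 at row 4 (x1 leaves); pivot element 2/3.
Divide row 4 by 2/3; eliminate column x2 from the other rows.
Second iteration: most negative z-row entry is -7/2 in column x3, so x3 enters.
Ratio test on column x3 — row 1: (37/2)/(5/2) = 37/5; row 2: entry -1/2 ≤ 0; row 3: entry -1/2 ≤ 0; row 4: (5/2)/(1/2) = 5. Minimum is 5 at row 4 (x2 leaves); pivot element 1/2.
Divide row 4 by 1/2; eliminate column x3 from the other rows.
After both pivots, the entry at the z-row, column RHS is 30.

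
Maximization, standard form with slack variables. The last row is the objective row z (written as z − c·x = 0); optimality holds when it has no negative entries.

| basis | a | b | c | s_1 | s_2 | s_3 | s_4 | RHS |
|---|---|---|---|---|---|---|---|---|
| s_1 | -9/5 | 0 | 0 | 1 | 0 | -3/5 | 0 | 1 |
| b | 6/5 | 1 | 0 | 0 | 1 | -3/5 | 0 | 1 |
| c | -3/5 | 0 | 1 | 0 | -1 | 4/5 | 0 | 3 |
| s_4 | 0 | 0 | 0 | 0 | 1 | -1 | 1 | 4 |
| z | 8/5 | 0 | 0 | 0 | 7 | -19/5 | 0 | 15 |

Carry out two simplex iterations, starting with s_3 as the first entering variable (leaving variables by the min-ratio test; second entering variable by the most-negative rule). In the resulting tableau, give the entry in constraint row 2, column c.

1

Ratio test on column s_3 — row 1: entry -3/5 ≤ 0; row 2: entry -3/5 ≤ 0; row 3: 3/(4/5) = 15/4; row 4: entry -1 ≤ 0. Minimum is 15/4 at row 3 (c leaves); pivot element 4/5.
Divide row 3 by 4/5; eliminate column s_3 from the other rows.
Second iteration: most negative z-row entry is -5/4 in column a, so a enters.
Ratio test on column a — row 1: entry -9/4 ≤ 0; row 2: (13/4)/(3/4) = 13/3; row 3: entry -3/4 ≤ 0; row 4: entry -3/4 ≤ 0. Minimum is 13/3 at row 2 (b leaves); pivot element 3/4.
Divide row 2 by 3/4; eliminate column a from the other rows.
After both pivots, the entry at constraint row 2, column c is 1.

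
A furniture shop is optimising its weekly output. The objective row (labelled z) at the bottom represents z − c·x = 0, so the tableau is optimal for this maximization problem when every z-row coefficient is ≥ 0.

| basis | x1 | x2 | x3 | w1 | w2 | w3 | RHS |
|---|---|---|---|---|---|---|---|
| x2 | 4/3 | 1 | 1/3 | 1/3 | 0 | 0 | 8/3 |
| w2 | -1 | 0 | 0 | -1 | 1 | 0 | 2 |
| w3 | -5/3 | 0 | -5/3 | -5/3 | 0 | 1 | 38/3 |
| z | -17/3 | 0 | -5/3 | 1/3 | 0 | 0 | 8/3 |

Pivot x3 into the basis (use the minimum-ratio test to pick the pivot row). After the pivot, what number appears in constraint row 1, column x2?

3

Ratio test on column x3 — row 1: (8/3)/(1/3) = 8; row 2: entry 0 ≤ 0; row 3: entry -5/3 ≤ 0. Minimum is 8 at row 1 (x2 leaves); pivot element 1/3.
Divide row 1 by 1/3; eliminate column x3 from the other rows.
In the new row 1, the x2 entry is the old entry divided by the pivot: 1/(1/3) = 3.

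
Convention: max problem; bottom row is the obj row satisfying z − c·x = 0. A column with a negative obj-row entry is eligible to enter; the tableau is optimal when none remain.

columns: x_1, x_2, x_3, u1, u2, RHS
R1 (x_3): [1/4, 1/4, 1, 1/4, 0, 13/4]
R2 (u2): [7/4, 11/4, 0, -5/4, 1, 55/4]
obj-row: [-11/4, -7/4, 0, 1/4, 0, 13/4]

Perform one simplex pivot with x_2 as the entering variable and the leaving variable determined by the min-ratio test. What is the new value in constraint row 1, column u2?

Ratio test on column x_2 — row 1: (13/4)/(1/4) = 13; row 2: (55/4)/(11/4) = 5. Minimum is 5 at row 2 (u2 leaves); pivot element 11/4.
Divide row 2 by 11/4; eliminate column x_2 from the other rows.
Row 1 update in column u2: 0 − (1/4)·(4/11) = -1/11.

-1/11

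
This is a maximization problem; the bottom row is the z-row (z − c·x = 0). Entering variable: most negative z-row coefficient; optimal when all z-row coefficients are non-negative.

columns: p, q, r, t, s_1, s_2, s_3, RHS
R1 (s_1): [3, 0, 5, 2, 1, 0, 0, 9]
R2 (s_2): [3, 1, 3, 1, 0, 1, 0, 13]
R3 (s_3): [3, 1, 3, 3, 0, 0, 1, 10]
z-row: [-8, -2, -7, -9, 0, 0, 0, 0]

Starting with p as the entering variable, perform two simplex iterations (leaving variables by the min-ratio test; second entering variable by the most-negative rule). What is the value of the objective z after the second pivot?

Ratio test on column p — row 1: 9/3 = 3; row 2: 13/3 = 13/3; row 3: 10/3 = 10/3. Minimum is 3 at row 1 (s_1 leaves); pivot element 3.
Pivot on row 1; the z-row RHS becomes 0 − (-8)·3 = 24.
Next entering variable (most negative z-row entry -11/3): t.
Ratio test on column t — row 1: 3/(2/3) = 9/2; row 2: entry -1 ≤ 0; row 3: 1/1 = 1. Minimum is 1 at row 3 (s_3 leaves); pivot element 1.
After the second pivot the z-row RHS is 24 − (-11/3)·1 = 83/3.

83/3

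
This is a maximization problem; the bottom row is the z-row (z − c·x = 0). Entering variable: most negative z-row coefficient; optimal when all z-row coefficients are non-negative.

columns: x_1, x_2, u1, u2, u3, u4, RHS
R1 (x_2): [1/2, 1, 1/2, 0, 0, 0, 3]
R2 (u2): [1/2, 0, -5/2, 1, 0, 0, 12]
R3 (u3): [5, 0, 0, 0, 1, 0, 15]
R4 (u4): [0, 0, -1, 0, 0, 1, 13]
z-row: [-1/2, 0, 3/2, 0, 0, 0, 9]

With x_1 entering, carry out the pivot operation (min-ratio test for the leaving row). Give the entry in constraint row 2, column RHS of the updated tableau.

Ratio test on column x_1 — row 1: 3/(1/2) = 6; row 2: 12/(1/2) = 24; row 3: 15/5 = 3; row 4: entry 0 ≤ 0. Minimum is 3 at row 3 (u3 leaves); pivot element 5.
Divide row 3 by 5; eliminate column x_1 from the other rows.
Row 2 update in column RHS: 12 − (1/2)·3 = 21/2.

21/2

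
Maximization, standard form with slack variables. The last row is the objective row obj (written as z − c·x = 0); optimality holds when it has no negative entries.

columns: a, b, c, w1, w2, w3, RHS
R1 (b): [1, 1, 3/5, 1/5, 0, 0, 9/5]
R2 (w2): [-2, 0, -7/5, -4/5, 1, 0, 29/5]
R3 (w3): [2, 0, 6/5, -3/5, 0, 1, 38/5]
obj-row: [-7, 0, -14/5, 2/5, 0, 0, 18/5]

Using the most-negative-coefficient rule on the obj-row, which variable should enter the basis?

Negative obj-row entries: a: -7, c: -14/5.
The most negative is -7 in column a, so a enters.

a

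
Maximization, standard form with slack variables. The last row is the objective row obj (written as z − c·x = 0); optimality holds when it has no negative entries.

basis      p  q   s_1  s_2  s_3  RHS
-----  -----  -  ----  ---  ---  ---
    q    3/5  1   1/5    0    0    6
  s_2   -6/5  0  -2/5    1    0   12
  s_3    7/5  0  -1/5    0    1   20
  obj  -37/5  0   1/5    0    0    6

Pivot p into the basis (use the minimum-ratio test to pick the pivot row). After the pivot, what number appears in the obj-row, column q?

Ratio test on column p — row 1: 6/(3/5) = 10; row 2: entry -6/5 ≤ 0; row 3: 20/(7/5) = 100/7. Minimum is 10 at row 1 (q leaves); pivot element 3/5.
Divide row 1 by 3/5; eliminate column p from the other rows.
obj-row update in column q: 0 − (-37/5)·(5/3) = 37/3.

37/3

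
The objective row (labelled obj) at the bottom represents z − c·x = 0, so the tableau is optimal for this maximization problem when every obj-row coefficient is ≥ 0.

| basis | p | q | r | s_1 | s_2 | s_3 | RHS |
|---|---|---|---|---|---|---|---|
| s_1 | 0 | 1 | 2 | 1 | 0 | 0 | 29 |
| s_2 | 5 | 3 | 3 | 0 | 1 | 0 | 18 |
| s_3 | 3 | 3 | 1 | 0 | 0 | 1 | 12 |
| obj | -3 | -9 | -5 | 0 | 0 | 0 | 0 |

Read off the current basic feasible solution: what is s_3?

s_3 is basic (row 3); its value is the RHS of that row, 12.

12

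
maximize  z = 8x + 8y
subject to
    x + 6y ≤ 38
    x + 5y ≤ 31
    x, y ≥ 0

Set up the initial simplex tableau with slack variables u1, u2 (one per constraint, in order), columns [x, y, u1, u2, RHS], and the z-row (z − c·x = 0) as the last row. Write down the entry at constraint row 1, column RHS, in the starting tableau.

The RHS of constraint 1 is b_1 = 38.

38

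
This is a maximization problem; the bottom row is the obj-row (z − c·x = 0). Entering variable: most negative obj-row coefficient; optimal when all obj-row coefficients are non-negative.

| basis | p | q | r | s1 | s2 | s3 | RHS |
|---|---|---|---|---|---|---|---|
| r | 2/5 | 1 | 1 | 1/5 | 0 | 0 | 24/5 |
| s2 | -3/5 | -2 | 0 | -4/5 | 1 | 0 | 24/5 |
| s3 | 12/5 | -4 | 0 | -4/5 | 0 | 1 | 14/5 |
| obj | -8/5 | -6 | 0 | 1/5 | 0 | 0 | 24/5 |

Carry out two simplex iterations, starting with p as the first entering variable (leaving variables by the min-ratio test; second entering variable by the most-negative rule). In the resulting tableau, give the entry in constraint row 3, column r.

1

Ratio test on column p — row 1: (24/5)/(2/5) = 12; row 2: entry -3/5 ≤ 0; row 3: (14/5)/(12/5) = 7/6. Minimum is 7/6 at row 3 (s3 leaves); pivot element 12/5.
Divide row 3 by 12/5; eliminate column p from the other rows.
Second iteration: most negative obj-row entry is -26/3 in column q, so q enters.
Ratio test on column q — row 1: (13/3)/(5/3) = 13/5; row 2: entry -3 ≤ 0; row 3: entry -5/3 ≤ 0. Minimum is 13/5 at row 1 (r leaves); pivot element 5/3.
Divide row 1 by 5/3; eliminate column q from the other rows.
After both pivots, the entry at constraint row 3, column r is 1.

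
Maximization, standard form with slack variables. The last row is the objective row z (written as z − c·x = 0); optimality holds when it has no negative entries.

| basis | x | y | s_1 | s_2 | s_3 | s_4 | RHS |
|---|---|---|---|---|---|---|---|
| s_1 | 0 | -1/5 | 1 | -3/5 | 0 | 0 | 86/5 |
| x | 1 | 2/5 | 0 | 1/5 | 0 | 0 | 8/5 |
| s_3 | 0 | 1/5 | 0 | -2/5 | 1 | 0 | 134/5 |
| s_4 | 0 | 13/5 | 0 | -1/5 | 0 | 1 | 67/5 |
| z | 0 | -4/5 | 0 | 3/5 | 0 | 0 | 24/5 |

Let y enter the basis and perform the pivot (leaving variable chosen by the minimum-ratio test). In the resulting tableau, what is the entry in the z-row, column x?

Ratio test on column y — row 1: entry -1/5 ≤ 0; row 2: (8/5)/(2/5) = 4; row 3: (134/5)/(1/5) = 134; row 4: (67/5)/(13/5) = 67/13. Minimum is 4 at row 2 (x leaves); pivot element 2/5.
Divide row 2 by 2/5; eliminate column y from the other rows.
z-row update in column x: 0 − (-4/5)·(5/2) = 2.

2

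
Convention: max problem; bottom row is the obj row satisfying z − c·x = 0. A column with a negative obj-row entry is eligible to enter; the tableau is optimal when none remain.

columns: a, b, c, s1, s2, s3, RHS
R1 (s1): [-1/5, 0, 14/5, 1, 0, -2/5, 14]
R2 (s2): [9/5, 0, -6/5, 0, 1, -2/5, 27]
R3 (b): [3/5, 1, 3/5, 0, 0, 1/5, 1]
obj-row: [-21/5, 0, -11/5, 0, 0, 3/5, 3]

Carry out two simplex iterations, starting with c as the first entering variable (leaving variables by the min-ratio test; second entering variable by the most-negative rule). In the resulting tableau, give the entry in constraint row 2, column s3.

-1

Ratio test on column c — row 1: 14/(14/5) = 5; row 2: entry -6/5 ≤ 0; row 3: 1/(3/5) = 5/3. Minimum is 5/3 at row 3 (b leaves); pivot element 3/5.
Divide row 3 by 3/5; eliminate column c from the other rows.
Second iteration: most negative obj-row entry is -2 in column a, so a enters.
Ratio test on column a — row 1: entry -3 ≤ 0; row 2: 29/3 = 29/3; row 3: (5/3)/1 = 5/3. Minimum is 5/3 at row 3 (c leaves); pivot element 1.
Divide row 3 by 1; eliminate column a from the other rows.
After both pivots, the entry at constraint row 2, column s3 is -1.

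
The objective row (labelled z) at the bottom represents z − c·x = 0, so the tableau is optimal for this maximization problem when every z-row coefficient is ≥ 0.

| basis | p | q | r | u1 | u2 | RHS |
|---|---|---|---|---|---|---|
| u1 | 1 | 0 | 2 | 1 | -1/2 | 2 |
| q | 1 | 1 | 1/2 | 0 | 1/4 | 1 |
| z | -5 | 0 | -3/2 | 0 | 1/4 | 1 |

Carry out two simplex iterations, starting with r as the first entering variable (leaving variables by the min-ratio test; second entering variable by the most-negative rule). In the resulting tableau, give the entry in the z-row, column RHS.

Ratio test on column r — row 1: 2/2 = 1; row 2: 1/(1/2) = 2. Minimum is 1 at row 1 (u1 leaves); pivot element 2.
Divide row 1 by 2; eliminate column r from the other rows.
Second iteration: most negative z-row entry is -17/4 in column p, so p enters.
Ratio test on column p — row 1: 1/(1/2) = 2; row 2: (1/2)/(3/4) = 2/3. Minimum is 2/3 at row 2 (q leaves); pivot element 3/4.
Divide row 2 by 3/4; eliminate column p from the other rows.
After both pivots, the entry at the z-row, column RHS is 16/3.

16/3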